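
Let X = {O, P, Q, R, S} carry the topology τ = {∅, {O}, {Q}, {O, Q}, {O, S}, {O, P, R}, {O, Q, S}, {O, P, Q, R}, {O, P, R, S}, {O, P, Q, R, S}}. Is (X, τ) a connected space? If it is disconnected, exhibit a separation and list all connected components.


(X, τ) is disconnected; components = [{Q}, {O, P, R, S}].

Find clopen sets (U ∈ τ with X ∖ U ∈ τ):
  U = ∅, X ∖ U = {O, P, Q, R, S} — both open, so U is clopen.
  U = {Q}, X ∖ U = {O, P, R, S} — both open, so U is clopen.
  U = {O, P, R, S}, X ∖ U = {Q} — both open, so U is clopen.
  U = {O, P, Q, R, S}, X ∖ U = ∅ — both open, so U is clopen.
Nontrivial clopen(s) exist: e.g. {O, P, R, S}. So (X, τ) is disconnected.
Compute connected components by grouping points that agree on all clopens:
  component: {Q}
  component: {O, P, R, S}


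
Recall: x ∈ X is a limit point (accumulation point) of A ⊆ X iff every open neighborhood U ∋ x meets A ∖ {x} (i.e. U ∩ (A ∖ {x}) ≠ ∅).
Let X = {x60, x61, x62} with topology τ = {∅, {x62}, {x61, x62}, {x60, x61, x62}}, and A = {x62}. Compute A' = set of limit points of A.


A' = {x60, x61}

For each x ∈ X, list the open sets U ∈ τ with x ∈ U, then check whether U ∩ (A ∖ {x}) ≠ ∅ for every such U.
  x = x60: opens ∋ x are {x60, x61, x62}; each meets A ∖ {x60}, so x IS a limit point.
  x = x61: opens ∋ x are {x61, x62}, {x60, x61, x62}; each meets A ∖ {x61}, so x IS a limit point.
  x = x62: open {x62} ∋ x has {x62} ∩ (A ∖ {x62}) = ∅, so x is NOT a limit point.
Collecting: A' = {x60, x61}.


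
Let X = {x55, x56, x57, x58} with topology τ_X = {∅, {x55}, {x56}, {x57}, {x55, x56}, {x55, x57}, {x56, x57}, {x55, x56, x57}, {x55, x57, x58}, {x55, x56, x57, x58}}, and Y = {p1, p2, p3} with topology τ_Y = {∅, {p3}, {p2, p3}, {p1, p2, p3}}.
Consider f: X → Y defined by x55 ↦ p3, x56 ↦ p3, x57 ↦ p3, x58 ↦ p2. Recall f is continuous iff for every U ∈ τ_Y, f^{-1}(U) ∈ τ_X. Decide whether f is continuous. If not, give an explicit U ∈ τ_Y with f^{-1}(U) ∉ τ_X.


f IS continuous.

Compute f^{-1}(U) for each U ∈ τ_Y:
  U = ∅: f^{-1}(U) = ∅ ∈ τ_X ✓.
  U = {p3}: f^{-1}(U) = {x55, x56, x57} ∈ τ_X ✓.
  U = {p2, p3}: f^{-1}(U) = {x55, x56, x57, x58} ∈ τ_X ✓.
  U = {p1, p2, p3}: f^{-1}(U) = {x55, x56, x57, x58} ∈ τ_X ✓.
Every preimage lies in τ_X, so f IS continuous.


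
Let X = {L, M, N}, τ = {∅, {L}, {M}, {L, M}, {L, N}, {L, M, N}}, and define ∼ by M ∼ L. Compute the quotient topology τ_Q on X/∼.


X/∼ = {[L=M], [N]}; |τ_Q| = 3.

Equivalence classes: [L=M], [N].
Quotient map π: X → X/∼ sends L ↦ [L=M], M ↦ [L=M], N ↦ [N].
For each subset V ⊆ X/∼, compute π^{-1}(V) ⊆ X and check whether π^{-1}(V) ∈ τ. V is open in τ_Q iff π^{-1}(V) ∈ τ.
  V = {}: π^{-1}(V) = ∅ ∈ τ ✓.
  V = {[L=M]}: π^{-1}(V) = {L, M} ∈ τ ✓.
  V = {[N]}: π^{-1}(V) = {N} ∉ τ ✗.
  V = {[L=M], [N]}: π^{-1}(V) = {L, M, N} ∈ τ ✓.
Open sets in the quotient: τ_Q = {{}, {[L=M]}, {[L=M], [N]}} (3 elements).


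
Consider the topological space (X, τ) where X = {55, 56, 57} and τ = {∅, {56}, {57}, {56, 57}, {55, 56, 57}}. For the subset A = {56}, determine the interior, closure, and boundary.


int(A) = {56}, cl(A) = {55, 56}, ∂A = {55}.

Closed sets in (X, τ) are complements of opens:
  closed(X, τ) = {∅, {55}, {55, 56}, {55, 57}, {55, 56, 57}}.
int(A) = ⋃ {U ∈ τ : U ⊆ A}. Opens contained in A: ∅, {56}.
Taking the union of these: int(A) = {56}.
cl(A) = ⋂ {C closed : A ⊆ C}. Closed sets containing A: {55, 56}, {55, 56, 57}.
Intersecting these: cl(A) = {55, 56}.
∂A = cl(A) ∖ int(A) = {55, 56} ∖ {56} = {55}.


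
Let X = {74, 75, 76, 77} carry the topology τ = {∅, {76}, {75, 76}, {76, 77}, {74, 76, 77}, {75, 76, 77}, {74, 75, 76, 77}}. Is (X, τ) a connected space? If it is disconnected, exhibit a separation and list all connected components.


(X, τ) is connected.

Find clopen sets (U ∈ τ with X ∖ U ∈ τ):
  U = ∅, X ∖ U = {74, 75, 76, 77} — both open, so U is clopen.
  U = {74, 75, 76, 77}, X ∖ U = ∅ — both open, so U is clopen.
Only trivial clopens (∅ and X) exist, so (X, τ) is connected.
Compute connected components by grouping points that agree on all clopens:
  component: {74, 75, 76, 77}


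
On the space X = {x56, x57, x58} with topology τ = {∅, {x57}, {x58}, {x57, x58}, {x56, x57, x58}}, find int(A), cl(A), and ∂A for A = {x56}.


int(A) = ∅, cl(A) = {x56}, ∂A = {x56}.

Closed sets in (X, τ) are complements of opens:
  closed(X, τ) = {∅, {x56}, {x56, x57}, {x56, x58}, {x56, x57, x58}}.
int(A) = ⋃ {U ∈ τ : U ⊆ A}. Opens contained in A: ∅.
Taking the union of these: int(A) = ∅.
cl(A) = ⋂ {C closed : A ⊆ C}. Closed sets containing A: {x56}, {x56, x57}, {x56, x58}, {x56, x57, x58}.
Intersecting these: cl(A) = {x56}.
∂A = cl(A) ∖ int(A) = {x56} ∖ ∅ = {x56}.


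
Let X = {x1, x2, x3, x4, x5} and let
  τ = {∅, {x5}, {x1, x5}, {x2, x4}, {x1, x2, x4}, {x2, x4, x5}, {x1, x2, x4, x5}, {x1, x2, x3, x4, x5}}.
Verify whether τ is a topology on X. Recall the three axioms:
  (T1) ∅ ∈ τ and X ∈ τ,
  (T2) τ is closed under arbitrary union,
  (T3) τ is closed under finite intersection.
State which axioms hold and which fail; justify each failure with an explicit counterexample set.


τ is NOT a topology on X.

Axiom (T1): ∅ ∈ τ? Yes; X ∈ τ? Yes.
Axiom (T2/T3): check pairwise unions and intersections of members of τ.
Counterexample for (T3): {x1, x5} ∩ {x1, x2, x4} = {x1} ∉ τ. Therefore τ is NOT a topology.


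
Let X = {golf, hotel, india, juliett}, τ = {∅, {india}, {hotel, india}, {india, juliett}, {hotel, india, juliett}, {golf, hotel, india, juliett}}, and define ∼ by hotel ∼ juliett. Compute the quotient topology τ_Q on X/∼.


X/∼ = {[golf], [hotel=juliett], [india]}; |τ_Q| = 4.

Equivalence classes: [golf], [hotel=juliett], [india].
Quotient map π: X → X/∼ sends golf ↦ [golf], hotel ↦ [hotel=juliett], india ↦ [india], juliett ↦ [hotel=juliett].
For each subset V ⊆ X/∼, compute π^{-1}(V) ⊆ X and check whether π^{-1}(V) ∈ τ. V is open in τ_Q iff π^{-1}(V) ∈ τ.
  V = {}: π^{-1}(V) = ∅ ∈ τ ✓.
  V = {[golf]}: π^{-1}(V) = {golf} ∉ τ ✗.
  V = {[hotel=juliett]}: π^{-1}(V) = {hotel, juliett} ∉ τ ✗.
  V = {[golf], [hotel=juliett]}: π^{-1}(V) = {golf, hotel, juliett} ∉ τ ✗.
  V = {[india]}: π^{-1}(V) = {india} ∈ τ ✓.
  V = {[golf], [india]}: π^{-1}(V) = {golf, india} ∉ τ ✗.
  V = {[hotel=juliett], [india]}: π^{-1}(V) = {hotel, india, juliett} ∈ τ ✓.
  V = {[golf], [hotel=juliett], [india]}: π^{-1}(V) = {golf, hotel, india, juliett} ∈ τ ✓.
Open sets in the quotient: τ_Q = {{}, {[india]}, {[hotel=juliett], [india]}, {[golf], [hotel=juliett], [india]}} (4 elements).


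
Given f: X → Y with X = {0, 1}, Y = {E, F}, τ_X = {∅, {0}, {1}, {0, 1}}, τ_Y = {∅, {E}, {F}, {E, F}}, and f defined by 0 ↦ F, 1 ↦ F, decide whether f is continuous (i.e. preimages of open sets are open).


f IS continuous.

Compute f^{-1}(U) for each U ∈ τ_Y:
  U = ∅: f^{-1}(U) = ∅ ∈ τ_X ✓.
  U = {E}: f^{-1}(U) = ∅ ∈ τ_X ✓.
  U = {F}: f^{-1}(U) = {0, 1} ∈ τ_X ✓.
  U = {E, F}: f^{-1}(U) = {0, 1} ∈ τ_X ✓.
Every preimage lies in τ_X, so f IS continuous.


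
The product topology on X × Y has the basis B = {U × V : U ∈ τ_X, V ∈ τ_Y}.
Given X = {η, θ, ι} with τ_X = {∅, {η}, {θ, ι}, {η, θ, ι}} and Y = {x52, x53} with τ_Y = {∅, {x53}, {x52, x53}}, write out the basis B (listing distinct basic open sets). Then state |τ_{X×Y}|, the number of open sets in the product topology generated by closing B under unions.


Basis B = {∅ × ∅, {η} × {x53}, {η} × {x52, x53}, {θ, ι} × {x53}, {η, θ, ι} × {x53}, {θ, ι} × {x52, x53}, {η, θ, ι} × {x52, x53}}; |τ_{X×Y}| = 9.

Enumerate products U × V with U ∈ τ_X, V ∈ τ_Y (deduplicated):
  ∅ × ∅ = {} (∅)
  {η} × {x53} = {(η,x53)}
  {η} × {x52, x53} = {(η,x52), (η,x53)}
  {θ, ι} × {x53} = {(θ,x53), (ι,x53)}
  {η, θ, ι} × {x53} = {(η,x53), (θ,x53), (ι,x53)}
  {θ, ι} × {x52, x53} = {(θ,x52), (θ,x53), (ι,x52), (ι,x53)}
  {η, θ, ι} × {x52, x53} = {(η,x52), (η,x53), (θ,x52), (θ,x53), (ι,x52), (ι,x53)}
These 7 distinct sets form the basis B.
Close under arbitrary unions to get τ_{X×Y}; counting gives |τ_{X×Y}| = 9.


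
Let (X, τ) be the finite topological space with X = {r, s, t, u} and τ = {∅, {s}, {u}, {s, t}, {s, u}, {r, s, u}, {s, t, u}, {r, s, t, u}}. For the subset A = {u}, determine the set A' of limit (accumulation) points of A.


A' = {r}

For each x ∈ X, list the open sets U ∈ τ with x ∈ U, then check whether U ∩ (A ∖ {x}) ≠ ∅ for every such U.
  x = r: opens ∋ x are {r, s, u}, {r, s, t, u}; each meets A ∖ {r}, so x IS a limit point.
  x = s: open {s} ∋ x has {s} ∩ (A ∖ {s}) = ∅, so x is NOT a limit point.
  x = t: open {s, t} ∋ x has {s, t} ∩ (A ∖ {t}) = ∅, so x is NOT a limit point.
  x = u: open {u} ∋ x has {u} ∩ (A ∖ {u}) = ∅, so x is NOT a limit point.
Collecting: A' = {r}.


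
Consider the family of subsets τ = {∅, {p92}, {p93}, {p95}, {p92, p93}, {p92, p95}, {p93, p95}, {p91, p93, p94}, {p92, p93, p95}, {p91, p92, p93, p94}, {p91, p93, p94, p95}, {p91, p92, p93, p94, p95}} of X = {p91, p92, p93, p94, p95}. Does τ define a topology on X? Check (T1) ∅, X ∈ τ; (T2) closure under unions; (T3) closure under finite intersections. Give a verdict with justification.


τ IS a topology on X.

Axiom (T1): ∅ ∈ τ? Yes; X ∈ τ? Yes.
Axiom (T2/T3): check pairwise unions and intersections of members of τ.
All pairwise intersections and unions checked — each lies in τ. Therefore τ satisfies (T1), (T2), (T3): it IS a topology on X.


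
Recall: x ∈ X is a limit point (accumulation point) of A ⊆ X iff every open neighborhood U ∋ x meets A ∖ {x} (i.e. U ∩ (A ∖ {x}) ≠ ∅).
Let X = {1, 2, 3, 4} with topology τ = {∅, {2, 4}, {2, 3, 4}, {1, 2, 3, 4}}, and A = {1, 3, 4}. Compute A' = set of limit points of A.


A' = {1, 2, 3}

For each x ∈ X, list the open sets U ∈ τ with x ∈ U, then check whether U ∩ (A ∖ {x}) ≠ ∅ for every such U.
  x = 1: opens ∋ x are {1, 2, 3, 4}; each meets A ∖ {1}, so x IS a limit point.
  x = 2: opens ∋ x are {2, 4}, {2, 3, 4}, {1, 2, 3, 4}; each meets A ∖ {2}, so x IS a limit point.
  x = 3: opens ∋ x are {2, 3, 4}, {1, 2, 3, 4}; each meets A ∖ {3}, so x IS a limit point.
  x = 4: open {2, 4} ∋ x has {2, 4} ∩ (A ∖ {4}) = ∅, so x is NOT a limit point.
Collecting: A' = {1, 2, 3}.


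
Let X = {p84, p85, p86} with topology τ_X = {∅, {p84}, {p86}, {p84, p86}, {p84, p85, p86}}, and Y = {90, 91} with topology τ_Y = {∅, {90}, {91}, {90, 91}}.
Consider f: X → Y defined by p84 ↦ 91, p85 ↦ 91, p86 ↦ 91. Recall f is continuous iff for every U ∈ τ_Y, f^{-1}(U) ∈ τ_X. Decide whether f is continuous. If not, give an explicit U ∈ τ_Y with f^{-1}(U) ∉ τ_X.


f IS continuous.

Compute f^{-1}(U) for each U ∈ τ_Y:
  U = ∅: f^{-1}(U) = ∅ ∈ τ_X ✓.
  U = {90}: f^{-1}(U) = ∅ ∈ τ_X ✓.
  U = {91}: f^{-1}(U) = {p84, p85, p86} ∈ τ_X ✓.
  U = {90, 91}: f^{-1}(U) = {p84, p85, p86} ∈ τ_X ✓.
Every preimage lies in τ_X, so f IS continuous.


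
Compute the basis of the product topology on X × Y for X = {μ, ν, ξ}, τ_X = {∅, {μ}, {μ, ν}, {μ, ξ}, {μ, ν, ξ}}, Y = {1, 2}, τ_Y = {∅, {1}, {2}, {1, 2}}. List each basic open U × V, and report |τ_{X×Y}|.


Basis B = {∅ × ∅, {μ} × {1}, {μ} × {2}, {μ} × {1, 2}, {μ, ν} × {1}, {μ, ξ} × {1}, {μ, ν} × {2}, {μ, ξ} × {2}, {μ, ν, ξ} × {1}, {μ, ν, ξ} × {2}, {μ, ν} × {1, 2}, {μ, ξ} × {1, 2}, {μ, ν, ξ} × {1, 2}}; |τ_{X×Y}| = 25.

Enumerate products U × V with U ∈ τ_X, V ∈ τ_Y (deduplicated):
  ∅ × ∅ = {} (∅)
  {μ} × {1} = {(μ,1)}
  {μ} × {2} = {(μ,2)}
  {μ} × {1, 2} = {(μ,1), (μ,2)}
  {μ, ν} × {1} = {(μ,1), (ν,1)}
  {μ, ξ} × {1} = {(μ,1), (ξ,1)}
  {μ, ν} × {2} = {(μ,2), (ν,2)}
  {μ, ξ} × {2} = {(μ,2), (ξ,2)}
  {μ, ν, ξ} × {1} = {(μ,1), (ν,1), (ξ,1)}
  {μ, ν, ξ} × {2} = {(μ,2), (ν,2), (ξ,2)}
  {μ, ν} × {1, 2} = {(μ,1), (μ,2), (ν,1), (ν,2)}
  {μ, ξ} × {1, 2} = {(μ,1), (μ,2), (ξ,1), (ξ,2)}
  {μ, ν, ξ} × {1, 2} = {(μ,1), (μ,2), (ν,1), (ν,2), (ξ,1), (ξ,2)}
These 13 distinct sets form the basis B.
Close under arbitrary unions to get τ_{X×Y}; counting gives |τ_{X×Y}| = 25.


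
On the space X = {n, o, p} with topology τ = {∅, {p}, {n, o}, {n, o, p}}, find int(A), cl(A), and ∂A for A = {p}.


int(A) = {p}, cl(A) = {p}, ∂A = ∅.

Closed sets in (X, τ) are complements of opens:
  closed(X, τ) = {∅, {p}, {n, o}, {n, o, p}}.
int(A) = ⋃ {U ∈ τ : U ⊆ A}. Opens contained in A: ∅, {p}.
Taking the union of these: int(A) = {p}.
cl(A) = ⋂ {C closed : A ⊆ C}. Closed sets containing A: {p}, {n, o, p}.
Intersecting these: cl(A) = {p}.
∂A = cl(A) ∖ int(A) = {p} ∖ {p} = ∅.


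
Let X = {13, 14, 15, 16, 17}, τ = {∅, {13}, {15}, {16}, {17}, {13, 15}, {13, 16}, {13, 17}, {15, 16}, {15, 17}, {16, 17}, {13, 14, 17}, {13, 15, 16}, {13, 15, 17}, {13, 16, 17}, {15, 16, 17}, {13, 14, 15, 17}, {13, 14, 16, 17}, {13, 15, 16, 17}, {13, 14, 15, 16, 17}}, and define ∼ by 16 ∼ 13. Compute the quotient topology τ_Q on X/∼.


X/∼ = {[13=16], [14], [15], [17]}; |τ_Q| = 10.

Equivalence classes: [13=16], [14], [15], [17].
Quotient map π: X → X/∼ sends 13 ↦ [13=16], 14 ↦ [14], 15 ↦ [15], 16 ↦ [13=16], 17 ↦ [17].
For each subset V ⊆ X/∼, compute π^{-1}(V) ⊆ X and check whether π^{-1}(V) ∈ τ. V is open in τ_Q iff π^{-1}(V) ∈ τ.
  V = {}: π^{-1}(V) = ∅ ∈ τ ✓.
  V = {[13=16]}: π^{-1}(V) = {13, 16} ∈ τ ✓.
  V = {[14]}: π^{-1}(V) = {14} ∉ τ ✗.
  V = {[13=16], [14]}: π^{-1}(V) = {13, 14, 16} ∉ τ ✗.
  V = {[15]}: π^{-1}(V) = {15} ∈ τ ✓.
  V = {[13=16], [15]}: π^{-1}(V) = {13, 15, 16} ∈ τ ✓.
  V = {[14], [15]}: π^{-1}(V) = {14, 15} ∉ τ ✗.
  V = {[13=16], [14], [15]}: π^{-1}(V) = {13, 14, 15, 16} ∉ τ ✗.
  V = {[17]}: π^{-1}(V) = {17} ∈ τ ✓.
  V = {[13=16], [17]}: π^{-1}(V) = {13, 16, 17} ∈ τ ✓.
  V = {[14], [17]}: π^{-1}(V) = {14, 17} ∉ τ ✗.
  V = {[13=16], [14], [17]}: π^{-1}(V) = {13, 14, 16, 17} ∈ τ ✓.
  V = {[15], [17]}: π^{-1}(V) = {15, 17} ∈ τ ✓.
  V = {[13=16], [15], [17]}: π^{-1}(V) = {13, 15, 16, 17} ∈ τ ✓.
  V = {[14], [15], [17]}: π^{-1}(V) = {14, 15, 17} ∉ τ ✗.
  V = {[13=16], [14], [15], [17]}: π^{-1}(V) = {13, 14, 15, 16, 17} ∈ τ ✓.
Open sets in the quotient: τ_Q = {{}, {[13=16]}, {[15]}, {[13=16], [15]}, {[17]}, {[13=16], [17]}, {[13=16], [14], [17]}, {[15], [17]}, {[13=16], [15], [17]}, {[13=16], [14], [15], [17]}} (10 elements).


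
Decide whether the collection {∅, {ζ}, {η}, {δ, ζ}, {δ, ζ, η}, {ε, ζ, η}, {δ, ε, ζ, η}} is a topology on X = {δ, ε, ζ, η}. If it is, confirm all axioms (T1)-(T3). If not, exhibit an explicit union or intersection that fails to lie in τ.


τ is NOT a topology on X.

Axiom (T1): ∅ ∈ τ? Yes; X ∈ τ? Yes.
Axiom (T2/T3): check pairwise unions and intersections of members of τ.
Counterexample for (T2): {ζ} ∪ {η} = {ζ, η} ∉ τ. Therefore τ is NOT a topology.


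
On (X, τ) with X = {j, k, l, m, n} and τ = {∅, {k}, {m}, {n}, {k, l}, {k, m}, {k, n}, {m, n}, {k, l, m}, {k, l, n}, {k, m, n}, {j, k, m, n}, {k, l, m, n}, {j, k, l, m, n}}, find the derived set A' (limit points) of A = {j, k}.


A' = {j, l}

For each x ∈ X, list the open sets U ∈ τ with x ∈ U, then check whether U ∩ (A ∖ {x}) ≠ ∅ for every such U.
  x = j: opens ∋ x are {j, k, m, n}, {j, k, l, m, n}; each meets A ∖ {j}, so x IS a limit point.
  x = k: open {k} ∋ x has {k} ∩ (A ∖ {k}) = ∅, so x is NOT a limit point.
  x = l: opens ∋ x are {k, l}, {k, l, m}, {k, l, n}, {k, l, m, n}, {j, k, l, m, n}; each meets A ∖ {l}, so x IS a limit point.
  x = m: open {m} ∋ x has {m} ∩ (A ∖ {m}) = ∅, so x is NOT a limit point.
  x = n: open {n} ∋ x has {n} ∩ (A ∖ {n}) = ∅, so x is NOT a limit point.
Collecting: A' = {j, l}.


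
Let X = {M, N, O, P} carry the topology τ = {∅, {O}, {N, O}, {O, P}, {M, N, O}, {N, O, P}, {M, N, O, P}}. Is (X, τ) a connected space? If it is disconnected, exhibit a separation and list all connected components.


(X, τ) is connected.

Find clopen sets (U ∈ τ with X ∖ U ∈ τ):
  U = ∅, X ∖ U = {M, N, O, P} — both open, so U is clopen.
  U = {M, N, O, P}, X ∖ U = ∅ — both open, so U is clopen.
Only trivial clopens (∅ and X) exist, so (X, τ) is connected.
Compute connected components by grouping points that agree on all clopens:
  component: {M, N, O, P}


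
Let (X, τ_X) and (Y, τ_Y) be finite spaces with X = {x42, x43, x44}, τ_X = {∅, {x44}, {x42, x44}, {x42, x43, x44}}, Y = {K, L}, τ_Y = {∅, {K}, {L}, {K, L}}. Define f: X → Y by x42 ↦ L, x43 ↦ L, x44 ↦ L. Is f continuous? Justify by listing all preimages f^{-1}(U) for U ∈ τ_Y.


f IS continuous.

Compute f^{-1}(U) for each U ∈ τ_Y:
  U = ∅: f^{-1}(U) = ∅ ∈ τ_X ✓.
  U = {K}: f^{-1}(U) = ∅ ∈ τ_X ✓.
  U = {L}: f^{-1}(U) = {x42, x43, x44} ∈ τ_X ✓.
  U = {K, L}: f^{-1}(U) = {x42, x43, x44} ∈ τ_X ✓.
Every preimage lies in τ_X, so f IS continuous.


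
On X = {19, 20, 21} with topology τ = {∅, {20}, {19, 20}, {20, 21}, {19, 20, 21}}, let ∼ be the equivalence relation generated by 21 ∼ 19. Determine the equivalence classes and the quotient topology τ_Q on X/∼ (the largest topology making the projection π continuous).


X/∼ = {[19=21], [20]}; |τ_Q| = 3.

Equivalence classes: [19=21], [20].
Quotient map π: X → X/∼ sends 19 ↦ [19=21], 20 ↦ [20], 21 ↦ [19=21].
For each subset V ⊆ X/∼, compute π^{-1}(V) ⊆ X and check whether π^{-1}(V) ∈ τ. V is open in τ_Q iff π^{-1}(V) ∈ τ.
  V = {}: π^{-1}(V) = ∅ ∈ τ ✓.
  V = {[19=21]}: π^{-1}(V) = {19, 21} ∉ τ ✗.
  V = {[20]}: π^{-1}(V) = {20} ∈ τ ✓.
  V = {[19=21], [20]}: π^{-1}(V) = {19, 20, 21} ∈ τ ✓.
Open sets in the quotient: τ_Q = {{}, {[20]}, {[19=21], [20]}} (3 elements).


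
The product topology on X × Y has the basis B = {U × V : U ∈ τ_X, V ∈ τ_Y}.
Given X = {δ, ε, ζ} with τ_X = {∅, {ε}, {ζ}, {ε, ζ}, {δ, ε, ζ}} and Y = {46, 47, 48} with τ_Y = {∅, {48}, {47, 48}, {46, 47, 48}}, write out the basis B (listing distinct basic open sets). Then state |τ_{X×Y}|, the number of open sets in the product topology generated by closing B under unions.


Basis B = {∅ × ∅, {ε} × {48}, {ζ} × {48}, {ε} × {47, 48}, {ε, ζ} × {48}, {ζ} × {47, 48}, {δ, ε, ζ} × {48}, {ε} × {46, 47, 48}, {ζ} × {46, 47, 48}, {ε, ζ} × {47, 48}, {δ, ε, ζ} × {47, 48}, {ε, ζ} × {46, 47, 48}, {δ, ε, ζ} × {46, 47, 48}}; |τ_{X×Y}| = 30.

Enumerate products U × V with U ∈ τ_X, V ∈ τ_Y (deduplicated):
  ∅ × ∅ = {} (∅)
  {ε} × {48} = {(ε,48)}
  {ζ} × {48} = {(ζ,48)}
  {ε} × {47, 48} = {(ε,47), (ε,48)}
  {ε, ζ} × {48} = {(ε,48), (ζ,48)}
  {ζ} × {47, 48} = {(ζ,47), (ζ,48)}
  {δ, ε, ζ} × {48} = {(δ,48), (ε,48), (ζ,48)}
  {ε} × {46, 47, 48} = {(ε,46), (ε,47), (ε,48)}
  {ζ} × {46, 47, 48} = {(ζ,46), (ζ,47), (ζ,48)}
  {ε, ζ} × {47, 48} = {(ε,47), (ε,48), (ζ,47), (ζ,48)}
  {δ, ε, ζ} × {47, 48} = {(δ,47), (δ,48), (ε,47), (ε,48), (ζ,47), (ζ,48)}
  {ε, ζ} × {46, 47, 48} = {(ε,46), (ε,47), (ε,48), (ζ,46), (ζ,47), (ζ,48)}
  {δ, ε, ζ} × {46, 47, 48} = {(δ,46), (δ,47), (δ,48), (ε,46), (ε,47), (ε,48), (ζ,46), (ζ,47), (ζ,48)}
These 13 distinct sets form the basis B.
Close under arbitrary unions to get τ_{X×Y}; counting gives |τ_{X×Y}| = 30.


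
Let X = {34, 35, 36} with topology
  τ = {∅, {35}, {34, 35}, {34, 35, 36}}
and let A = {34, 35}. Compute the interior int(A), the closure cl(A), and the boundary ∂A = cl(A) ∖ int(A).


int(A) = {34, 35}, cl(A) = {34, 35, 36}, ∂A = {36}.

Closed sets in (X, τ) are complements of opens:
  closed(X, τ) = {∅, {36}, {34, 36}, {34, 35, 36}}.
int(A) = ⋃ {U ∈ τ : U ⊆ A}. Opens contained in A: ∅, {35}, {34, 35}.
Taking the union of these: int(A) = {34, 35}.
cl(A) = ⋂ {C closed : A ⊆ C}. Closed sets containing A: {34, 35, 36}.
Intersecting these: cl(A) = {34, 35, 36}.
∂A = cl(A) ∖ int(A) = {34, 35, 36} ∖ {34, 35} = {36}.


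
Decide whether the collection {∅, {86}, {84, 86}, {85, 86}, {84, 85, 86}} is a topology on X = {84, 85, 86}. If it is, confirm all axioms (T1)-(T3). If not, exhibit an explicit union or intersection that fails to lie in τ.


τ IS a topology on X.

Axiom (T1): ∅ ∈ τ? Yes; X ∈ τ? Yes.
Axiom (T2/T3): check pairwise unions and intersections of members of τ.
All pairwise intersections and unions checked — each lies in τ. Therefore τ satisfies (T1), (T2), (T3): it IS a topology on X.


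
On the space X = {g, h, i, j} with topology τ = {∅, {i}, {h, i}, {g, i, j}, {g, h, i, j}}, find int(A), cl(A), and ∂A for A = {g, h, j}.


int(A) = ∅, cl(A) = {g, h, j}, ∂A = {g, h, j}.

Closed sets in (X, τ) are complements of opens:
  closed(X, τ) = {∅, {h}, {g, j}, {g, h, j}, {g, h, i, j}}.
int(A) = ⋃ {U ∈ τ : U ⊆ A}. Opens contained in A: ∅.
Taking the union of these: int(A) = ∅.
cl(A) = ⋂ {C closed : A ⊆ C}. Closed sets containing A: {g, h, j}, {g, h, i, j}.
Intersecting these: cl(A) = {g, h, j}.
∂A = cl(A) ∖ int(A) = {g, h, j} ∖ ∅ = {g, h, j}.


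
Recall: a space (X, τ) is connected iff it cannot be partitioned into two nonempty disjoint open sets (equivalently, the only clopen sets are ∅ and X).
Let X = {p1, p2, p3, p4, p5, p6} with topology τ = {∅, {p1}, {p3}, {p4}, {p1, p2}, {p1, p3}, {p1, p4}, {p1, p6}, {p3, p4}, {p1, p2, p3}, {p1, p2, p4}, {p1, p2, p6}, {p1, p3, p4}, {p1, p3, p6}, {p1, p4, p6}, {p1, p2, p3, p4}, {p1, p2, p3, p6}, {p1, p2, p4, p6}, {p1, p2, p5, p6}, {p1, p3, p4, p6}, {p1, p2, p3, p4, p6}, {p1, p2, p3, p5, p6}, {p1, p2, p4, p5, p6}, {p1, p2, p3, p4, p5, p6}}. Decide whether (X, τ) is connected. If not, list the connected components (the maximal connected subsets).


(X, τ) is disconnected; components = [{p3}, {p4}, {p1, p2, p5, p6}].

Find clopen sets (U ∈ τ with X ∖ U ∈ τ):
  U = ∅, X ∖ U = {p1, p2, p3, p4, p5, p6} — both open, so U is clopen.
  U = {p3}, X ∖ U = {p1, p2, p4, p5, p6} — both open, so U is clopen.
  U = {p4}, X ∖ U = {p1, p2, p3, p5, p6} — both open, so U is clopen.
  U = {p3, p4}, X ∖ U = {p1, p2, p5, p6} — both open, so U is clopen.
  U = {p1, p2, p5, p6}, X ∖ U = {p3, p4} — both open, so U is clopen.
  U = {p1, p2, p3, p5, p6}, X ∖ U = {p4} — both open, so U is clopen.
  U = {p1, p2, p4, p5, p6}, X ∖ U = {p3} — both open, so U is clopen.
  U = {p1, p2, p3, p4, p5, p6}, X ∖ U = ∅ — both open, so U is clopen.
Nontrivial clopen(s) exist: e.g. {p1, p2, p5, p6}. So (X, τ) is disconnected.
Compute connected components by grouping points that agree on all clopens:
  component: {p3}
  component: {p4}
  component: {p1, p2, p5, p6}


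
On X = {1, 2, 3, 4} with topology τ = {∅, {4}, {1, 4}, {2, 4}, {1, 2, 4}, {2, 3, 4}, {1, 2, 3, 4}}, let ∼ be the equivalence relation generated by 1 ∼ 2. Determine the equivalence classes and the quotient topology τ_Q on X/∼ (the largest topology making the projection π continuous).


X/∼ = {[1=2], [3], [4]}; |τ_Q| = 4.

Equivalence classes: [1=2], [3], [4].
Quotient map π: X → X/∼ sends 1 ↦ [1=2], 2 ↦ [1=2], 3 ↦ [3], 4 ↦ [4].
For each subset V ⊆ X/∼, compute π^{-1}(V) ⊆ X and check whether π^{-1}(V) ∈ τ. V is open in τ_Q iff π^{-1}(V) ∈ τ.
  V = {}: π^{-1}(V) = ∅ ∈ τ ✓.
  V = {[1=2]}: π^{-1}(V) = {1, 2} ∉ τ ✗.
  V = {[3]}: π^{-1}(V) = {3} ∉ τ ✗.
  V = {[1=2], [3]}: π^{-1}(V) = {1, 2, 3} ∉ τ ✗.
  V = {[4]}: π^{-1}(V) = {4} ∈ τ ✓.
  V = {[1=2], [4]}: π^{-1}(V) = {1, 2, 4} ∈ τ ✓.
  V = {[3], [4]}: π^{-1}(V) = {3, 4} ∉ τ ✗.
  V = {[1=2], [3], [4]}: π^{-1}(V) = {1, 2, 3, 4} ∈ τ ✓.
Open sets in the quotient: τ_Q = {{}, {[4]}, {[1=2], [4]}, {[1=2], [3], [4]}} (4 elements).


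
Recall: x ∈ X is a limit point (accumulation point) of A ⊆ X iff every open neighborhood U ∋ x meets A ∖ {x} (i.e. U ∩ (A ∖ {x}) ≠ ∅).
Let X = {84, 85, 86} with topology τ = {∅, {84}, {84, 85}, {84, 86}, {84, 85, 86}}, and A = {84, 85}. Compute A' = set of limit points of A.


A' = {85, 86}

For each x ∈ X, list the open sets U ∈ τ with x ∈ U, then check whether U ∩ (A ∖ {x}) ≠ ∅ for every such U.
  x = 84: open {84} ∋ x has {84} ∩ (A ∖ {84}) = ∅, so x is NOT a limit point.
  x = 85: opens ∋ x are {84, 85}, {84, 85, 86}; each meets A ∖ {85}, so x IS a limit point.
  x = 86: opens ∋ x are {84, 86}, {84, 85, 86}; each meets A ∖ {86}, so x IS a limit point.
Collecting: A' = {85, 86}.


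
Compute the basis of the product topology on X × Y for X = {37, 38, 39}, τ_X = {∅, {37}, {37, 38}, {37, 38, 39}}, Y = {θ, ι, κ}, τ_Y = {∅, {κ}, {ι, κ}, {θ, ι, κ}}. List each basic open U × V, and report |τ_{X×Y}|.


Basis B = {∅ × ∅, {37} × {κ}, {37} × {ι, κ}, {37, 38} × {κ}, {37} × {θ, ι, κ}, {37, 38, 39} × {κ}, {37, 38} × {ι, κ}, {37, 38} × {θ, ι, κ}, {37, 38, 39} × {ι, κ}, {37, 38, 39} × {θ, ι, κ}}; |τ_{X×Y}| = 20.

Enumerate products U × V with U ∈ τ_X, V ∈ τ_Y (deduplicated):
  ∅ × ∅ = {} (∅)
  {37} × {κ} = {(37,κ)}
  {37} × {ι, κ} = {(37,ι), (37,κ)}
  {37, 38} × {κ} = {(37,κ), (38,κ)}
  {37} × {θ, ι, κ} = {(37,θ), (37,ι), (37,κ)}
  {37, 38, 39} × {κ} = {(37,κ), (38,κ), (39,κ)}
  {37, 38} × {ι, κ} = {(37,ι), (37,κ), (38,ι), (38,κ)}
  {37, 38} × {θ, ι, κ} = {(37,θ), (37,ι), (37,κ), (38,θ), (38,ι), (38,κ)}
  {37, 38, 39} × {ι, κ} = {(37,ι), (37,κ), (38,ι), (38,κ), (39,ι), (39,κ)}
  {37, 38, 39} × {θ, ι, κ} = {(37,θ), (37,ι), (37,κ), (38,θ), (38,ι), (38,κ), (39,θ), (39,ι), (39,κ)}
These 10 distinct sets form the basis B.
Close under arbitrary unions to get τ_{X×Y}; counting gives |τ_{X×Y}| = 20.


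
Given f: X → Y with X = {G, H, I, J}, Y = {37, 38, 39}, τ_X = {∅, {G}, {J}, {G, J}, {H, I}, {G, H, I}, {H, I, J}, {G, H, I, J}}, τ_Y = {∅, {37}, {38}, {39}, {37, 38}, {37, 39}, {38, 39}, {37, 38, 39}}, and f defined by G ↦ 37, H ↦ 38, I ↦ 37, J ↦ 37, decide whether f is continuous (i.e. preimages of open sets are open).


f is NOT continuous.

Compute f^{-1}(U) for each U ∈ τ_Y:
  U = ∅: f^{-1}(U) = ∅ ∈ τ_X ✓.
  U = {37}: f^{-1}(U) = {G, I, J} ∉ τ_X ✗.
  U = {38}: f^{-1}(U) = {H} ∉ τ_X ✗.
  U = {39}: f^{-1}(U) = ∅ ∈ τ_X ✓.
  U = {37, 38}: f^{-1}(U) = {G, H, I, J} ∈ τ_X ✓.
  U = {37, 39}: f^{-1}(U) = {G, I, J} ∉ τ_X ✗.
  U = {38, 39}: f^{-1}(U) = {H} ∉ τ_X ✗.
  U = {37, 38, 39}: f^{-1}(U) = {G, H, I, J} ∈ τ_X ✓.
Found U = {37} with f^{-1}(U) = {G, I, J} not in τ_X. Therefore f is NOT continuous.


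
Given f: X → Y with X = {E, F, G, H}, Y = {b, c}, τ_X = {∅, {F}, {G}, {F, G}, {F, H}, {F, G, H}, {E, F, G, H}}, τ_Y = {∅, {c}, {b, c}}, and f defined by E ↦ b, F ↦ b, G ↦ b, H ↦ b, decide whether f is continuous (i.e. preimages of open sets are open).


f IS continuous.

Compute f^{-1}(U) for each U ∈ τ_Y:
  U = ∅: f^{-1}(U) = ∅ ∈ τ_X ✓.
  U = {c}: f^{-1}(U) = ∅ ∈ τ_X ✓.
  U = {b, c}: f^{-1}(U) = {E, F, G, H} ∈ τ_X ✓.
Every preimage lies in τ_X, so f IS continuous.


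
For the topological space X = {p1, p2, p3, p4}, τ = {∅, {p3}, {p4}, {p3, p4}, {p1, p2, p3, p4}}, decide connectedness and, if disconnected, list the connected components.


(X, τ) is connected.

Find clopen sets (U ∈ τ with X ∖ U ∈ τ):
  U = ∅, X ∖ U = {p1, p2, p3, p4} — both open, so U is clopen.
  U = {p1, p2, p3, p4}, X ∖ U = ∅ — both open, so U is clopen.
Only trivial clopens (∅ and X) exist, so (X, τ) is connected.
Compute connected components by grouping points that agree on all clopens:
  component: {p1, p2, p3, p4}


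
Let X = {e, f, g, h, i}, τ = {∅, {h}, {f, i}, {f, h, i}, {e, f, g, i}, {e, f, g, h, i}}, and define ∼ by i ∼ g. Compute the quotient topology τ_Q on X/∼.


X/∼ = {[e], [f], [g=i], [h]}; |τ_Q| = 4.

Equivalence classes: [e], [f], [g=i], [h].
Quotient map π: X → X/∼ sends e ↦ [e], f ↦ [f], g ↦ [g=i], h ↦ [h], i ↦ [g=i].
For each subset V ⊆ X/∼, compute π^{-1}(V) ⊆ X and check whether π^{-1}(V) ∈ τ. V is open in τ_Q iff π^{-1}(V) ∈ τ.
  V = {}: π^{-1}(V) = ∅ ∈ τ ✓.
  V = {[e]}: π^{-1}(V) = {e} ∉ τ ✗.
  V = {[f]}: π^{-1}(V) = {f} ∉ τ ✗.
  V = {[e], [f]}: π^{-1}(V) = {e, f} ∉ τ ✗.
  V = {[g=i]}: π^{-1}(V) = {g, i} ∉ τ ✗.
  V = {[e], [g=i]}: π^{-1}(V) = {e, g, i} ∉ τ ✗.
  V = {[f], [g=i]}: π^{-1}(V) = {f, g, i} ∉ τ ✗.
  V = {[e], [f], [g=i]}: π^{-1}(V) = {e, f, g, i} ∈ τ ✓.
  V = {[h]}: π^{-1}(V) = {h} ∈ τ ✓.
  V = {[e], [h]}: π^{-1}(V) = {e, h} ∉ τ ✗.
  V = {[f], [h]}: π^{-1}(V) = {f, h} ∉ τ ✗.
  V = {[e], [f], [h]}: π^{-1}(V) = {e, f, h} ∉ τ ✗.
  V = {[g=i], [h]}: π^{-1}(V) = {g, h, i} ∉ τ ✗.
  V = {[e], [g=i], [h]}: π^{-1}(V) = {e, g, h, i} ∉ τ ✗.
  V = {[f], [g=i], [h]}: π^{-1}(V) = {f, g, h, i} ∉ τ ✗.
  V = {[e], [f], [g=i], [h]}: π^{-1}(V) = {e, f, g, h, i} ∈ τ ✓.
Open sets in the quotient: τ_Q = {{}, {[e], [f], [g=i]}, {[h]}, {[e], [f], [g=i], [h]}} (4 elements).


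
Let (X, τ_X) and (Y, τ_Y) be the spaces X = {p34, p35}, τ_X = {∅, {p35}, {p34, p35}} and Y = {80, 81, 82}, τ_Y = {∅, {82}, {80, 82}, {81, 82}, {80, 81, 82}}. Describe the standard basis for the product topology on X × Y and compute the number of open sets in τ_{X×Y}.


Basis B = {∅ × ∅, {p35} × {82}, {p34, p35} × {82}, {p35} × {80, 82}, {p35} × {81, 82}, {p35} × {80, 81, 82}, {p34, p35} × {80, 82}, {p34, p35} × {81, 82}, {p34, p35} × {80, 81, 82}}; |τ_{X×Y}| = 14.

Enumerate products U × V with U ∈ τ_X, V ∈ τ_Y (deduplicated):
  ∅ × ∅ = {} (∅)
  {p35} × {82} = {(p35,82)}
  {p34, p35} × {82} = {(p34,82), (p35,82)}
  {p35} × {80, 82} = {(p35,80), (p35,82)}
  {p35} × {81, 82} = {(p35,81), (p35,82)}
  {p35} × {80, 81, 82} = {(p35,80), (p35,81), (p35,82)}
  {p34, p35} × {80, 82} = {(p34,80), (p34,82), (p35,80), (p35,82)}
  {p34, p35} × {81, 82} = {(p34,81), (p34,82), (p35,81), (p35,82)}
  {p34, p35} × {80, 81, 82} = {(p34,80), (p34,81), (p34,82), (p35,80), (p35,81), (p35,82)}
These 9 distinct sets form the basis B.
Close under arbitrary unions to get τ_{X×Y}; counting gives |τ_{X×Y}| = 14.


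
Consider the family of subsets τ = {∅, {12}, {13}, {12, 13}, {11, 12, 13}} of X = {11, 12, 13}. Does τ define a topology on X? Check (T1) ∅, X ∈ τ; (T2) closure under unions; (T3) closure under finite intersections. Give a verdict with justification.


τ IS a topology on X.

Axiom (T1): ∅ ∈ τ? Yes; X ∈ τ? Yes.
Axiom (T2/T3): check pairwise unions and intersections of members of τ.
All pairwise intersections and unions checked — each lies in τ. Therefore τ satisfies (T1), (T2), (T3): it IS a topology on X.


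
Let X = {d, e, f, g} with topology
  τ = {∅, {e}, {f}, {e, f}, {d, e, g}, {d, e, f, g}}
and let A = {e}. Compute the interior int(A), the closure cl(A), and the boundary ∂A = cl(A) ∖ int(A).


int(A) = {e}, cl(A) = {d, e, g}, ∂A = {d, g}.

Closed sets in (X, τ) are complements of opens:
  closed(X, τ) = {∅, {f}, {d, g}, {d, e, g}, {d, f, g}, {d, e, f, g}}.
int(A) = ⋃ {U ∈ τ : U ⊆ A}. Opens contained in A: ∅, {e}.
Taking the union of these: int(A) = {e}.
cl(A) = ⋂ {C closed : A ⊆ C}. Closed sets containing A: {d, e, g}, {d, e, f, g}.
Intersecting these: cl(A) = {d, e, g}.
∂A = cl(A) ∖ int(A) = {d, e, g} ∖ {e} = {d, g}.


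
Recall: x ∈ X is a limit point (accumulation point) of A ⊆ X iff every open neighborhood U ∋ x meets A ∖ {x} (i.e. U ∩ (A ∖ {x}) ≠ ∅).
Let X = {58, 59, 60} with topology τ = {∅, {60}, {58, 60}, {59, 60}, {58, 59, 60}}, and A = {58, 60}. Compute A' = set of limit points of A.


A' = {58, 59}

For each x ∈ X, list the open sets U ∈ τ with x ∈ U, then check whether U ∩ (A ∖ {x}) ≠ ∅ for every such U.
  x = 58: opens ∋ x are {58, 60}, {58, 59, 60}; each meets A ∖ {58}, so x IS a limit point.
  x = 59: opens ∋ x are {59, 60}, {58, 59, 60}; each meets A ∖ {59}, so x IS a limit point.
  x = 60: open {60} ∋ x has {60} ∩ (A ∖ {60}) = ∅, so x is NOT a limit point.
Collecting: A' = {58, 59}.


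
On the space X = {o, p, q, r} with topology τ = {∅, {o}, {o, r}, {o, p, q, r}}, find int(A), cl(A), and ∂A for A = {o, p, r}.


int(A) = {o, r}, cl(A) = {o, p, q, r}, ∂A = {p, q}.

Closed sets in (X, τ) are complements of opens:
  closed(X, τ) = {∅, {p, q}, {p, q, r}, {o, p, q, r}}.
int(A) = ⋃ {U ∈ τ : U ⊆ A}. Opens contained in A: ∅, {o}, {o, r}.
Taking the union of these: int(A) = {o, r}.
cl(A) = ⋂ {C closed : A ⊆ C}. Closed sets containing A: {o, p, q, r}.
Intersecting these: cl(A) = {o, p, q, r}.
∂A = cl(A) ∖ int(A) = {o, p, q, r} ∖ {o, r} = {p, q}.


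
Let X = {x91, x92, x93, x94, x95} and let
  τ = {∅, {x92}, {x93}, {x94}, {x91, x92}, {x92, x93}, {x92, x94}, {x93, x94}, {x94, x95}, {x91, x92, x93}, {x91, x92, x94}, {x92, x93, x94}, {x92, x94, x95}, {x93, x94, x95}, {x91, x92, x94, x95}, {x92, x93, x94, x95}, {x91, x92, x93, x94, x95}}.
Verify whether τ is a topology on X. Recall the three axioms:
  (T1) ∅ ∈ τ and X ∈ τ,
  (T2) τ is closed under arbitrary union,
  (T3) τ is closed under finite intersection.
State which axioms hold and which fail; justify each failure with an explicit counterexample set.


τ is NOT a topology on X.

Axiom (T1): ∅ ∈ τ? Yes; X ∈ τ? Yes.
Axiom (T2/T3): check pairwise unions and intersections of members of τ.
Counterexample for (T2): {x93} ∪ {x91, x92, x94} = {x91, x92, x93, x94} ∉ τ. Therefore τ is NOT a topology.


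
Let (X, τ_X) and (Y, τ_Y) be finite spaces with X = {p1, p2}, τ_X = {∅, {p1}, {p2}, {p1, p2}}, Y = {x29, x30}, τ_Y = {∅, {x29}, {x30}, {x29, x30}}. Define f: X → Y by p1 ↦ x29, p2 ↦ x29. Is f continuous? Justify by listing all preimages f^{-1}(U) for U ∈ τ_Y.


f IS continuous.

Compute f^{-1}(U) for each U ∈ τ_Y:
  U = ∅: f^{-1}(U) = ∅ ∈ τ_X ✓.
  U = {x29}: f^{-1}(U) = {p1, p2} ∈ τ_X ✓.
  U = {x30}: f^{-1}(U) = ∅ ∈ τ_X ✓.
  U = {x29, x30}: f^{-1}(U) = {p1, p2} ∈ τ_X ✓.
Every preimage lies in τ_X, so f IS continuous.


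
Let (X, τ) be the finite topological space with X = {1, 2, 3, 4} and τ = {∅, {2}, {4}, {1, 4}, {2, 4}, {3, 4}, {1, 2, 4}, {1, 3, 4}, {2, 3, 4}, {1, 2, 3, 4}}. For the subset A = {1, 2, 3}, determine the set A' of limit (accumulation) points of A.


A' = ∅

For each x ∈ X, list the open sets U ∈ τ with x ∈ U, then check whether U ∩ (A ∖ {x}) ≠ ∅ for every such U.
  x = 1: open {1, 4} ∋ x has {1, 4} ∩ (A ∖ {1}) = ∅, so x is NOT a limit point.
  x = 2: open {2} ∋ x has {2} ∩ (A ∖ {2}) = ∅, so x is NOT a limit point.
  x = 3: open {3, 4} ∋ x has {3, 4} ∩ (A ∖ {3}) = ∅, so x is NOT a limit point.
  x = 4: open {4} ∋ x has {4} ∩ (A ∖ {4}) = ∅, so x is NOT a limit point.
Collecting: A' = ∅.


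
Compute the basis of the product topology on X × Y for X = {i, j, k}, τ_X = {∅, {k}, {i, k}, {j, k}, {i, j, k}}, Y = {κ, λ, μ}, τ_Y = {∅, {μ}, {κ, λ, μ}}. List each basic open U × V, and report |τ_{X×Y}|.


Basis B = {∅ × ∅, {k} × {μ}, {i, k} × {μ}, {j, k} × {μ}, {i, j, k} × {μ}, {k} × {κ, λ, μ}, {i, k} × {κ, λ, μ}, {j, k} × {κ, λ, μ}, {i, j, k} × {κ, λ, μ}}; |τ_{X×Y}| = 14.

Enumerate products U × V with U ∈ τ_X, V ∈ τ_Y (deduplicated):
  ∅ × ∅ = {} (∅)
  {k} × {μ} = {(k,μ)}
  {i, k} × {μ} = {(i,μ), (k,μ)}
  {j, k} × {μ} = {(j,μ), (k,μ)}
  {i, j, k} × {μ} = {(i,μ), (j,μ), (k,μ)}
  {k} × {κ, λ, μ} = {(k,κ), (k,λ), (k,μ)}
  {i, k} × {κ, λ, μ} = {(i,κ), (i,λ), (i,μ), (k,κ), (k,λ), (k,μ)}
  {j, k} × {κ, λ, μ} = {(j,κ), (j,λ), (j,μ), (k,κ), (k,λ), (k,μ)}
  {i, j, k} × {κ, λ, μ} = {(i,κ), (i,λ), (i,μ), (j,κ), (j,λ), (j,μ), (k,κ), (k,λ), (k,μ)}
These 9 distinct sets form the basis B.
Close under arbitrary unions to get τ_{X×Y}; counting gives |τ_{X×Y}| = 14.


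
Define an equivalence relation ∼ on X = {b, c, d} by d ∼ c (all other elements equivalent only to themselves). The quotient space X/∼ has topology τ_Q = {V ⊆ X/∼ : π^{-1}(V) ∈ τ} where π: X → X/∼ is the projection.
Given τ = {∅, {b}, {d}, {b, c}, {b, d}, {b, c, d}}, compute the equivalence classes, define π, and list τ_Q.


X/∼ = {[b], [c=d]}; |τ_Q| = 3.

Equivalence classes: [b], [c=d].
Quotient map π: X → X/∼ sends b ↦ [b], c ↦ [c=d], d ↦ [c=d].
For each subset V ⊆ X/∼, compute π^{-1}(V) ⊆ X and check whether π^{-1}(V) ∈ τ. V is open in τ_Q iff π^{-1}(V) ∈ τ.
  V = {}: π^{-1}(V) = ∅ ∈ τ ✓.
  V = {[b]}: π^{-1}(V) = {b} ∈ τ ✓.
  V = {[c=d]}: π^{-1}(V) = {c, d} ∉ τ ✗.
  V = {[b], [c=d]}: π^{-1}(V) = {b, c, d} ∈ τ ✓.
Open sets in the quotient: τ_Q = {{}, {[b]}, {[b], [c=d]}} (3 elements).


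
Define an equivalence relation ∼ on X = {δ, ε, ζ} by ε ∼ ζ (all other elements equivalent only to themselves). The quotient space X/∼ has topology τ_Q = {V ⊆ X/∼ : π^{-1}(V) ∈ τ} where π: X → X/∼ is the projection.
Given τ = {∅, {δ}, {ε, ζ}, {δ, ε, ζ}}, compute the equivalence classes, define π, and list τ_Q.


X/∼ = {[δ], [ε=ζ]}; |τ_Q| = 4.

Equivalence classes: [δ], [ε=ζ].
Quotient map π: X → X/∼ sends δ ↦ [δ], ε ↦ [ε=ζ], ζ ↦ [ε=ζ].
For each subset V ⊆ X/∼, compute π^{-1}(V) ⊆ X and check whether π^{-1}(V) ∈ τ. V is open in τ_Q iff π^{-1}(V) ∈ τ.
  V = {}: π^{-1}(V) = ∅ ∈ τ ✓.
  V = {[δ]}: π^{-1}(V) = {δ} ∈ τ ✓.
  V = {[ε=ζ]}: π^{-1}(V) = {ε, ζ} ∈ τ ✓.
  V = {[δ], [ε=ζ]}: π^{-1}(V) = {δ, ε, ζ} ∈ τ ✓.
Open sets in the quotient: τ_Q = {{}, {[δ]}, {[ε=ζ]}, {[δ], [ε=ζ]}} (4 elements).


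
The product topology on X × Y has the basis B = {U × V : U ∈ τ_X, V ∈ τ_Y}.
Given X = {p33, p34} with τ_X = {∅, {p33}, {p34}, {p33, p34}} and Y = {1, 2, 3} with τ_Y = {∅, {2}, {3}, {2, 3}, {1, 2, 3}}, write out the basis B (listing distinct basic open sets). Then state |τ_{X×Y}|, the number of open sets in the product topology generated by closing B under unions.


Basis B = {∅ × ∅, {p33} × {2}, {p33} × {3}, {p34} × {2}, {p34} × {3}, {p33} × {2, 3}, {p33, p34} × {2}, {p33, p34} × {3}, {p34} × {2, 3}, {p33} × {1, 2, 3}, {p34} × {1, 2, 3}, {p33, p34} × {2, 3}, {p33, p34} × {1, 2, 3}}; |τ_{X×Y}| = 25.

Enumerate products U × V with U ∈ τ_X, V ∈ τ_Y (deduplicated):
  ∅ × ∅ = {} (∅)
  {p33} × {2} = {(p33,2)}
  {p33} × {3} = {(p33,3)}
  {p34} × {2} = {(p34,2)}
  {p34} × {3} = {(p34,3)}
  {p33} × {2, 3} = {(p33,2), (p33,3)}
  {p33, p34} × {2} = {(p33,2), (p34,2)}
  {p33, p34} × {3} = {(p33,3), (p34,3)}
  {p34} × {2, 3} = {(p34,2), (p34,3)}
  {p33} × {1, 2, 3} = {(p33,1), (p33,2), (p33,3)}
  {p34} × {1, 2, 3} = {(p34,1), (p34,2), (p34,3)}
  {p33, p34} × {2, 3} = {(p33,2), (p33,3), (p34,2), (p34,3)}
  {p33, p34} × {1, 2, 3} = {(p33,1), (p33,2), (p33,3), (p34,1), (p34,2), (p34,3)}
These 13 distinct sets form the basis B.
Close under arbitrary unions to get τ_{X×Y}; counting gives |τ_{X×Y}| = 25.


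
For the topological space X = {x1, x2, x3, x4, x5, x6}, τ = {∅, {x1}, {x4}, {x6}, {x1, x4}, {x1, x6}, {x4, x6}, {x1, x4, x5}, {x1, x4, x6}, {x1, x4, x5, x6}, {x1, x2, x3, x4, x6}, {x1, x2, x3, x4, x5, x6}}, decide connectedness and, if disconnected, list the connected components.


(X, τ) is connected.

Find clopen sets (U ∈ τ with X ∖ U ∈ τ):
  U = ∅, X ∖ U = {x1, x2, x3, x4, x5, x6} — both open, so U is clopen.
  U = {x1, x2, x3, x4, x5, x6}, X ∖ U = ∅ — both open, so U is clopen.
Only trivial clopens (∅ and X) exist, so (X, τ) is connected.
Compute connected components by grouping points that agree on all clopens:
  component: {x1, x2, x3, x4, x5, x6}
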